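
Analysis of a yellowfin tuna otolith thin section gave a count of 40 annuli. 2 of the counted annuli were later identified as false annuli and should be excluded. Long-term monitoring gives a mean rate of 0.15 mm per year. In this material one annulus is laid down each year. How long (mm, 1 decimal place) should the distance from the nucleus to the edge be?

5.7 mm

After corrections the count is 40 − 2 = 38 annuli.
Predicted length = 0.15 mm/year × 38 years = 5.7 mm.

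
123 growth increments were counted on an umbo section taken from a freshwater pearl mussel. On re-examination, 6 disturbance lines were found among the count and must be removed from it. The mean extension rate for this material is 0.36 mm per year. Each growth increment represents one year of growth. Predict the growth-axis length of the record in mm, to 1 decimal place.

Adjusted count: 123 − 6 = 117 growth increments.
Predicted length = 0.36 mm/year × 117 years = 42.1 mm.

42.1 mm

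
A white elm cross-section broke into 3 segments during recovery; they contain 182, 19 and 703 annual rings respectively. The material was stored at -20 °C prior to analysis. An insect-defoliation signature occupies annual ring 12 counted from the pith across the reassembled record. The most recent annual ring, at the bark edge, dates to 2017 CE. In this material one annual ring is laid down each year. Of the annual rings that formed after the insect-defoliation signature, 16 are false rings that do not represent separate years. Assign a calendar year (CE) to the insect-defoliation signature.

Total annual rings = 182 + 19 + 703 = 904.
The insect-defoliation signature sits at annual ring 12 from the pith, so 904 − 12 = 892 annual rings formed after it.
Excluding 16 false annual rings: 892 − 16 = 876.
Counting back 876 years from 2017 CE places the insect-defoliation signature in 2017 − 876 = 1141 CE.

1141 CE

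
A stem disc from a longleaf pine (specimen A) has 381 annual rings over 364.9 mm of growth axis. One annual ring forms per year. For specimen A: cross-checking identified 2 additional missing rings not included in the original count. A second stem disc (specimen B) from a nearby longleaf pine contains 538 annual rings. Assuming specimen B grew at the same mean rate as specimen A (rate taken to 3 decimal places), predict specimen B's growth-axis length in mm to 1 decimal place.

Specimen A: after corrections the count is 381 + 2 = 383 annual rings.
A: Mean rate = 364.9 mm / 383 years ≈ 0.953 mm/year.
B's length ≈ 0.953 × 538 = 512.7 mm.

512.7 mm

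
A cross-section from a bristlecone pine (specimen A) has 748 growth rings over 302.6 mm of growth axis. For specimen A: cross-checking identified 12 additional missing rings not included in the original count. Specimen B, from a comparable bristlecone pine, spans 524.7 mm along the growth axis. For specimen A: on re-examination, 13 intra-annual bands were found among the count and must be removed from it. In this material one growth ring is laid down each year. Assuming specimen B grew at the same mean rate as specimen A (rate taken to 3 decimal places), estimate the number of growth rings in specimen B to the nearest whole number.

1296 growth rings

Specimen A: after corrections the count is 748 − 13 + 12 = 747 growth rings.
A: Mean rate = 302.6 mm / 747 years ≈ 0.405 mm/year.
Specimen B: 524.7 mm / 0.405 mm per year = 1295.56 years ≈ 1296 growth rings.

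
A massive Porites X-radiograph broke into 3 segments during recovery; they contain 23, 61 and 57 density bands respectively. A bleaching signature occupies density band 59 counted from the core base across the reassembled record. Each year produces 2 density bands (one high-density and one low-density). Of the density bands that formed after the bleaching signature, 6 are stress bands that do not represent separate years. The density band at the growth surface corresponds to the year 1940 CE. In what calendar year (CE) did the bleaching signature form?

Total density bands = 23 + 61 + 57 = 141.
141 − 59 = 82 density bands lie beyond the bleaching signature toward the growth surface.
Removing the 6 false density bands leaves 82 − 6 = 76 true density bands beyond the bleaching signature.
With 2 density bands per year, 76 / 2 = 38 years.
1940 − 38 = 1902 CE.

1902 CE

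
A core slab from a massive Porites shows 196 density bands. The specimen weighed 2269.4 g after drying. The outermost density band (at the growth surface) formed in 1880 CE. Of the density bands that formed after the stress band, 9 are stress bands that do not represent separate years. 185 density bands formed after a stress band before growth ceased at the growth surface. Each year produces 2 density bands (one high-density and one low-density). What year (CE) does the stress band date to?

1792 CE

There are 185 density bands younger than the stress band.
Excluding 9 false density bands: 185 − 9 = 176.
Dividing by 2 density bands per year: 176 / 2 = 88 years.
The density band at the growth surface is 1880 CE, so the stress band dates to 1880 − 88 = 1792 CE.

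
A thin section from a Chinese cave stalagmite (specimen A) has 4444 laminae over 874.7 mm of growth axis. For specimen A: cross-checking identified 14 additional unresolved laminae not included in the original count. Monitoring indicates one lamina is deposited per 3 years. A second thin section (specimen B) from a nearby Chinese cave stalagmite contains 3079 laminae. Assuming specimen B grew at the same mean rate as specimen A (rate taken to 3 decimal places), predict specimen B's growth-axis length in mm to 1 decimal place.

Specimen A: adjusted count: 4444 + 14 = 4458 laminae.
Specimen A: 4458 laminae at 3 years each span 4458 × 3 = 13374 years.
A: 874.7 mm over 13374 years gives 874.7 / 13374 ≈ 0.065 mm per year.
Specimen B: multiplying by 3 years per lamina: 3079 × 3 = 9237 years. Length of B = 0.065 × 9237 = 600.4 mm.

600.4 mm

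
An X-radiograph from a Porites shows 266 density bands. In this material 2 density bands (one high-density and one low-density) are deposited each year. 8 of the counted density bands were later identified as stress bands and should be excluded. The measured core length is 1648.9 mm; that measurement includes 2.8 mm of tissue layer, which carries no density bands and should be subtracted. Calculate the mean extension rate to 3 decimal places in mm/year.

12.760 mm/year

Correcting the raw count gives 266 − 8 = 258 true density bands.
With 2 density bands per year, 258 / 2 = 129 years.
Removing the 2.8 mm offcut leaves 1648.9 − 2.8 = 1646.1 mm.
Extension rate ≈ 1646.1 / 129 = 12.760 mm/year.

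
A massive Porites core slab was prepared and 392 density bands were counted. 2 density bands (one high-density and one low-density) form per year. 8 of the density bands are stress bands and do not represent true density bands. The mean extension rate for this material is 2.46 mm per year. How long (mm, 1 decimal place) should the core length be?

After corrections the count is 392 − 8 = 384 density bands.
384 density bands at 2 per year is 384 / 2 = 192 years.
192 years at 2.46 mm/year gives 2.46 × 192 = 472.3 mm.

472.3 mm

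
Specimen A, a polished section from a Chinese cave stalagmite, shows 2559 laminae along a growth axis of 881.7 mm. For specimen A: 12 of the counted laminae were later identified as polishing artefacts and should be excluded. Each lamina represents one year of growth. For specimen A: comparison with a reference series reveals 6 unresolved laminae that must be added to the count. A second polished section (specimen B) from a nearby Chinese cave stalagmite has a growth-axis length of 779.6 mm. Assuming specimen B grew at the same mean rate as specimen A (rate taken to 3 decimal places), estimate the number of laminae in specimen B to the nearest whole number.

Specimen A: true lamina count = 2559 − 12 + 6 = 2553.
A: Mean rate = 881.7 mm / 2553 years ≈ 0.345 mm/year.
B spans 779.6 / 0.345 = 2259.71 years ≈ 2260 laminae.

2260 laminae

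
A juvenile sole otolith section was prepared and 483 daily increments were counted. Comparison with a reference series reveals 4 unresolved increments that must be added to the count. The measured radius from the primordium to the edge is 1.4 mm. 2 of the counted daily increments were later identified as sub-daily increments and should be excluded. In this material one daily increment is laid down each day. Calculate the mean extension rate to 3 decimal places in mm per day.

Correcting the raw count gives 483 − 2 + 4 = 485 true daily increments.
Extension rate ≈ 1.4 / 485 = 0.003 mm per day.

0.003 mm per day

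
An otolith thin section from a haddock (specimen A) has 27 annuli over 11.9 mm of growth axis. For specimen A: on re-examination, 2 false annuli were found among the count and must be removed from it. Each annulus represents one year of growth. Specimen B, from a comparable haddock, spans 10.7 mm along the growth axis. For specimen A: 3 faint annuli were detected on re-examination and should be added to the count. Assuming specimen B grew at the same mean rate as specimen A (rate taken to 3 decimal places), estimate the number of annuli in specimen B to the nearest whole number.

Specimen A: adjusted count: 27 − 2 + 3 = 28 annuli.
A: Extension rate ≈ 11.9 / 28 = 0.425 mm per year.
For B, 10.7 / 0.425 = 25.18 years ≈ 25 annuli.

25 annuli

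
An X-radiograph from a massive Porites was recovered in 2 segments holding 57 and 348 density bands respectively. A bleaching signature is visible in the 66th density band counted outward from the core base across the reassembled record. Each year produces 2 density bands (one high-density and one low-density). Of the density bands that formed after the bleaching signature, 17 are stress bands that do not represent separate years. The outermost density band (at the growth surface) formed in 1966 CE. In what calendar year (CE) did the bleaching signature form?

1805 CE

Total density bands = 57 + 348 = 405.
The bleaching signature sits at density band 66 from the core base, so 405 − 66 = 339 density bands formed after it.
Excluding 17 false density bands: 339 − 17 = 322.
Dividing by 2 density bands per year: 322 / 2 = 161 years.
The density band at the growth surface is 1966 CE, so the bleaching signature dates to 1966 − 161 = 1805 CE.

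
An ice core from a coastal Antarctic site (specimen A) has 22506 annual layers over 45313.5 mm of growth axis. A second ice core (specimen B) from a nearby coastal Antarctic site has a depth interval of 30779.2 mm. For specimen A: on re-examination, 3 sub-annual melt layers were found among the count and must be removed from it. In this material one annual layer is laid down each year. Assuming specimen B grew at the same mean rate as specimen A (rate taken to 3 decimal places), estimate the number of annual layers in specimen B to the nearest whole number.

Specimen A: true annual layer count = 22506 − 3 = 22503.
A: 45313.5 mm over 22503 years gives 45313.5 / 22503 ≈ 2.014 mm per year.
For B, 30779.2 / 2.014 = 15282.62 years ≈ 15283 annual layers.

15283 annual layers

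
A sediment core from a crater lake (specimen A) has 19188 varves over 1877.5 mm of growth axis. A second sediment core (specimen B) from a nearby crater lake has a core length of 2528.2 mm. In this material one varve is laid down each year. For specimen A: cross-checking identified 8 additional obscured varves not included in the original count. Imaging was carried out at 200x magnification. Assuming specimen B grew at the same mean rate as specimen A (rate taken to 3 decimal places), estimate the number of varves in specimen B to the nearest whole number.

25798 varves

Specimen A: true varve count = 19188 + 8 = 19196.
A: 1877.5 mm over 19196 years gives 1877.5 / 19196 ≈ 0.098 mm per year.
Specimen B: 2528.2 mm / 0.098 mm per year = 25797.96 years ≈ 25798 varves.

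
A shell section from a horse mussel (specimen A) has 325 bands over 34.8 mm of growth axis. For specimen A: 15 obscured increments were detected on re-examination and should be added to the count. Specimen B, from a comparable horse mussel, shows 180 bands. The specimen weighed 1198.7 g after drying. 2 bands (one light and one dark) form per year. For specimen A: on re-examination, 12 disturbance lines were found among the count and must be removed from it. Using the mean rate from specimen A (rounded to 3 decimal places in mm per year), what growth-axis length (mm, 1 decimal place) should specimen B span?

Specimen A: true band count = 325 − 12 + 15 = 328.
Specimen A: dividing by 2 bands per year: 328 / 2 = 164 years.
A: 34.8 mm over 164 years gives 34.8 / 164 ≈ 0.212 mm/year.
Specimen B: with 2 bands per year, 180 / 2 = 90 years. Length of B = 0.212 × 90 = 19.1 mm.

19.1 mm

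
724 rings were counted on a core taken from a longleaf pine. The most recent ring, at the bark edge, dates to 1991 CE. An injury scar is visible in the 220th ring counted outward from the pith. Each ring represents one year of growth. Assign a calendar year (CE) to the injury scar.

1487 CE

724 − 220 = 504 rings lie beyond the injury scar toward the bark edge.
Counting back 504 years from 1991 CE places the injury scar in 1991 − 504 = 1487 CE.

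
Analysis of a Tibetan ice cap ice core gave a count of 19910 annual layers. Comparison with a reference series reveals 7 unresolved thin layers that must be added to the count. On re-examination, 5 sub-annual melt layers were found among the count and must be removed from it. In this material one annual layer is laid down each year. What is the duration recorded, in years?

Correcting the raw count gives 19910 − 5 + 7 = 19912 true annual layers.
With a one-to-one annual layer periodicity this is 19912 years.

19912 years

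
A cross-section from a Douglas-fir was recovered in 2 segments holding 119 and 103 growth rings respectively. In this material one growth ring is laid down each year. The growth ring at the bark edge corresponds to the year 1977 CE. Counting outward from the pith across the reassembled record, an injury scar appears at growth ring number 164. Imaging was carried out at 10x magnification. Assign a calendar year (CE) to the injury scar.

Total growth rings = 119 + 103 = 222.
Between growth ring 164 and the bark edge there are 222 − 164 = 58 growth rings.
The growth ring at the bark edge is 1977 CE, so the injury scar dates to 1977 − 58 = 1919 CE.

1919 CE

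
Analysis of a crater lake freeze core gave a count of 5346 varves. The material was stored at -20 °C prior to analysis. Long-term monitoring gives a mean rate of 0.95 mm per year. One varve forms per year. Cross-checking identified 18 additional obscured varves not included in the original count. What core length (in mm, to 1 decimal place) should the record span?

True varve count = 5346 + 18 = 5364.
Length ≈ 0.95 × 5364 = 5095.8 mm.

5095.8 mm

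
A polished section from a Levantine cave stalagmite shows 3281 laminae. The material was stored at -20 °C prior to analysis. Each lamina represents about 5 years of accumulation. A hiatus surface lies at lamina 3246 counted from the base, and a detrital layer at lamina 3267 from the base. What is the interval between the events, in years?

105 yr

Separation: 3267 − 3246 = 21 laminae.
Multiplying by 5 years per lamina: 21 × 5 = 105 years.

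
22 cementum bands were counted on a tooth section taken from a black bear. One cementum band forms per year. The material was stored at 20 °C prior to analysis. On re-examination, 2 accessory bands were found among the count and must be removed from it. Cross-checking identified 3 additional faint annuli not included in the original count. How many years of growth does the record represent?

23 yr

True cementum band count = 22 − 2 + 3 = 23.
One cementum band per year makes the duration 23 years.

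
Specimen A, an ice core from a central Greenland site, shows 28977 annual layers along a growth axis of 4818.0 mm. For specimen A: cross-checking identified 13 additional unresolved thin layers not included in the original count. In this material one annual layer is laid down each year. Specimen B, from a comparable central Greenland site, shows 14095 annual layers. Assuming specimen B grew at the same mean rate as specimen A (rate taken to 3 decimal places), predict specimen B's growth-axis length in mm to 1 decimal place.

Specimen A: correcting the raw count gives 28977 + 13 = 28990 true annual layers.
A: 4818.0 mm over 28990 years gives 4818.0 / 28990 ≈ 0.166 mm/yr.
Length of B = 0.166 × 14095 = 2339.8 mm.

2339.8 mm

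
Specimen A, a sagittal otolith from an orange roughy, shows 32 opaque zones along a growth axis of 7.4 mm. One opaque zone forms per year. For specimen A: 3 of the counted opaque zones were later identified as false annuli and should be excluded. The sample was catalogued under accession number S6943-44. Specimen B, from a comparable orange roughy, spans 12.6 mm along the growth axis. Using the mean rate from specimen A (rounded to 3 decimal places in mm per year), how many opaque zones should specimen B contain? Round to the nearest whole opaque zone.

Specimen A: adjusted count: 32 − 3 = 29 opaque zones.
A: Mean rate = 7.4 mm / 29 years ≈ 0.255 mm/year.
B spans 12.6 / 0.255 = 49.41 years ≈ 49 opaque zones.

49 opaque zones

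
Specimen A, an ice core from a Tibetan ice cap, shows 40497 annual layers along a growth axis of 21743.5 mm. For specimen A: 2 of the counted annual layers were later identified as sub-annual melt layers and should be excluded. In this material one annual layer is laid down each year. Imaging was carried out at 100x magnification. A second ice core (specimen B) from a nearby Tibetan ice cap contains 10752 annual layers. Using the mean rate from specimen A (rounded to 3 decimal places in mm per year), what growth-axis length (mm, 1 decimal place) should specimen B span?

5773.8 mm

Specimen A: adjusted count: 40497 − 2 = 40495 annual layers.
A: Mean rate = 21743.5 mm / 40495 years ≈ 0.537 mm/yr.
B's length ≈ 0.537 × 10752 = 5773.8 mm.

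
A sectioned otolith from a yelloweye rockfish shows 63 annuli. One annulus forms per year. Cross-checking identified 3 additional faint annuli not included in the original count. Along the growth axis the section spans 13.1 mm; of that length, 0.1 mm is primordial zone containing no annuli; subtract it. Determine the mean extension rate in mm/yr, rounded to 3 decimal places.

0.197 mm/yr

Adjusted count: 63 + 3 = 66 annuli.
Net length = 13.1 − 0.1 = 13.0 mm.
13.0 mm over 66 years gives 13.0 / 66 ≈ 0.197 mm/yr.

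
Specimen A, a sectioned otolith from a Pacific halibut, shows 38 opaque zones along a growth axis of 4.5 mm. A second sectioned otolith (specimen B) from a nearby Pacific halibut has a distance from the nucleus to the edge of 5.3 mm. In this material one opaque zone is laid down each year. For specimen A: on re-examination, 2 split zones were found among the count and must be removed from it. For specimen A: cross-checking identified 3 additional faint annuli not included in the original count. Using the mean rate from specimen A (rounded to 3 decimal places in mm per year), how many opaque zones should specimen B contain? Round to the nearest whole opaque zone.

46 opaque zones

Specimen A: after corrections the count is 38 − 2 + 3 = 39 opaque zones.
A: Mean rate = 4.5 mm / 39 years ≈ 0.115 mm/year.
Specimen B: 5.3 mm / 0.115 mm per year = 46.09 years ≈ 46 opaque zones.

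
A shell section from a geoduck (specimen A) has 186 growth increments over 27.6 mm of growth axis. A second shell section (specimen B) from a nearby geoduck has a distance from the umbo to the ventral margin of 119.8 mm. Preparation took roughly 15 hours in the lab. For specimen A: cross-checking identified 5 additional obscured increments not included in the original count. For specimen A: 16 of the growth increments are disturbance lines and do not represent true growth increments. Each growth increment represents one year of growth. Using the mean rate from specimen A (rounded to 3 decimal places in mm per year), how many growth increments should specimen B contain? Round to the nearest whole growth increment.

Specimen A: after corrections the count is 186 − 16 + 5 = 175 growth increments.
A: Mean rate = 27.6 mm / 175 years ≈ 0.158 mm per year.
Specimen B: 119.8 mm / 0.158 mm per year = 758.23 years ≈ 758 growth increments.

758 growth increments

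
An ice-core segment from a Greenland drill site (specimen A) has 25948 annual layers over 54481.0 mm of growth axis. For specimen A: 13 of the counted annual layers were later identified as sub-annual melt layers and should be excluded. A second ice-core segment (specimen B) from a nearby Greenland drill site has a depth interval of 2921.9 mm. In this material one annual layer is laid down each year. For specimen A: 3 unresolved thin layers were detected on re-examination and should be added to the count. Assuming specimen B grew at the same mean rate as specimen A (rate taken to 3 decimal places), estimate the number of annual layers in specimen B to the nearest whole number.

1391 annual layers

Specimen A: true annual layer count = 25948 − 13 + 3 = 25938.
A: 54481.0 mm over 25938 years gives 54481.0 / 25938 ≈ 2.100 mm/yr.
B spans 2921.9 / 2.100 = 1391.38 years ≈ 1391 annual layers.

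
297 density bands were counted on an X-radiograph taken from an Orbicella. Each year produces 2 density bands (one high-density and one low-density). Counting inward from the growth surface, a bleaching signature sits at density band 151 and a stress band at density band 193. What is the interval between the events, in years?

21 years

The two markers are separated by 193 − 151 = 42 density bands.
Dividing by 2 density bands per year: 42 / 2 = 21 years.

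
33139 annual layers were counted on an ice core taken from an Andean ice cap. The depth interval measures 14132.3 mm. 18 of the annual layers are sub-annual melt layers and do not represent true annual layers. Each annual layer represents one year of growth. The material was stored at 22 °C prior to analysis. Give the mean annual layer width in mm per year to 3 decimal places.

0.427 mm per year

Adjusted count: 33139 − 18 = 33121 annual layers.
14132.3 mm over 33121 years gives 14132.3 / 33121 ≈ 0.427 mm per year.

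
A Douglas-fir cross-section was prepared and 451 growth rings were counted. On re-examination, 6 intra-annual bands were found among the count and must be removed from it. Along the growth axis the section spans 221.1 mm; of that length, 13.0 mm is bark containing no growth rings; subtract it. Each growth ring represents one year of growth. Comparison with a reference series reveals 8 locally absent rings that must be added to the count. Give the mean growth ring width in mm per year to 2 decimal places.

True growth ring count = 451 − 6 + 8 = 453.
The growth record spans 221.1 − 13.0 = 208.1 mm.
Mean rate = 208.1 mm / 453 years ≈ 0.46 mm per year.

0.46 mm per year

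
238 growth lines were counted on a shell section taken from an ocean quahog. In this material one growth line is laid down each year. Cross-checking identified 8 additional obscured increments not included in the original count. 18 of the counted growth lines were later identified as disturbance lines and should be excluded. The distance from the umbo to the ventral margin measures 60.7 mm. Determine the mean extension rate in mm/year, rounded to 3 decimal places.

Correcting the raw count gives 238 − 18 + 8 = 228 true growth lines.
Mean rate = 60.7 mm / 228 years ≈ 0.266 mm/year.

0.266 mm/year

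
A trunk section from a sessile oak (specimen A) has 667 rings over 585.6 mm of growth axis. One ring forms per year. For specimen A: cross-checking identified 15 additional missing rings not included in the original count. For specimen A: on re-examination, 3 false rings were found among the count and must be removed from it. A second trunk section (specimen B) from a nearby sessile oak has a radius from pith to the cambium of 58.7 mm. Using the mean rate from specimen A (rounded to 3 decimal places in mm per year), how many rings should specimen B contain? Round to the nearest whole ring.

68 rings

Specimen A: correcting the raw count gives 667 − 3 + 15 = 679 true rings.
A: 585.6 mm over 679 years gives 585.6 / 679 ≈ 0.862 mm/yr.
For B, 58.7 / 0.862 = 68.10 years ≈ 68 rings.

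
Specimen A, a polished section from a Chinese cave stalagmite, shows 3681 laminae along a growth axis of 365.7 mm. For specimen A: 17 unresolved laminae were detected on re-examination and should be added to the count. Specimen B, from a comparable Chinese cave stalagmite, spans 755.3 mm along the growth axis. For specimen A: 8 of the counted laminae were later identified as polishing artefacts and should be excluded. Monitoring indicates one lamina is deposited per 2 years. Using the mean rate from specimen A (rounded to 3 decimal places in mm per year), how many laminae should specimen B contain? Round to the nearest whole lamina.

7553 laminae

Specimen A: correcting the raw count gives 3681 − 8 + 17 = 3690 true laminae.
Specimen A: 3690 laminae at 2 years each span 3690 × 2 = 7380 years.
A: Extension rate ≈ 365.7 / 7380 = 0.050 mm/yr.
B spans 755.3 / 0.050 = 15106.00 years; at 2 years per lamina that is 15106.00 / 2 ≈ 7553 laminae.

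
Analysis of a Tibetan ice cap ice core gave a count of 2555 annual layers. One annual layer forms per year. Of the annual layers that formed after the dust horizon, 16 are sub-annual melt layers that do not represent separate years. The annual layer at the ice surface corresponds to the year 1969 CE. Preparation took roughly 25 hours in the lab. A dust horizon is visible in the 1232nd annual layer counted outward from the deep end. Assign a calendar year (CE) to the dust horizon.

Between annual layer 1232 and the ice surface there are 2555 − 1232 = 1323 annual layers.
Removing the 16 false annual layers leaves 1323 − 16 = 1307 true annual layers beyond the dust horizon.
1969 − 1307 = 662 CE.

662 CE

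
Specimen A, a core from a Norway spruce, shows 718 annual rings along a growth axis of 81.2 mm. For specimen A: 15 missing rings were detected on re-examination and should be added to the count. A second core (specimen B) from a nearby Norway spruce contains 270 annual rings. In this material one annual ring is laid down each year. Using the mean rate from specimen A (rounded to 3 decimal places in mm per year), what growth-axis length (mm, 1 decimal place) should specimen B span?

30.0 mm

Specimen A: correcting the raw count gives 718 + 15 = 733 true annual rings.
A: Mean rate = 81.2 mm / 733 years ≈ 0.111 mm/yr.
B's length ≈ 0.111 × 270 = 30.0 mm.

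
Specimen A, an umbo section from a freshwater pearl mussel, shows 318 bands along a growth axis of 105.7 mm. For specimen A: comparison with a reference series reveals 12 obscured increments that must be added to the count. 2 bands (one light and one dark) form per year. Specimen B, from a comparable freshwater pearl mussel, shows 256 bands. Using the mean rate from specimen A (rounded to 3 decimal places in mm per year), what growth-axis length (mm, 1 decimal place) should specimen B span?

82.0 mm

Specimen A: true band count = 318 + 12 = 330.
Specimen A: 330 bands at 2 per year is 330 / 2 = 165 years.
A: Mean rate = 105.7 mm / 165 years ≈ 0.641 mm/year.
Specimen B: 256 bands at 2 per year is 256 / 2 = 128 years. Length of B = 0.641 × 128 = 82.0 mm.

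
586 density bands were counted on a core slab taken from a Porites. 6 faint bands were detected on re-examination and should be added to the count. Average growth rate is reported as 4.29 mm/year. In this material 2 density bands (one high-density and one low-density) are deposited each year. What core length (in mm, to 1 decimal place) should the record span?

1269.8 mm

Adjusted count: 586 + 6 = 592 density bands.
592 density bands at 2 per year is 592 / 2 = 296 years.
Predicted length = 4.29 mm/year × 296 years = 1269.8 mm.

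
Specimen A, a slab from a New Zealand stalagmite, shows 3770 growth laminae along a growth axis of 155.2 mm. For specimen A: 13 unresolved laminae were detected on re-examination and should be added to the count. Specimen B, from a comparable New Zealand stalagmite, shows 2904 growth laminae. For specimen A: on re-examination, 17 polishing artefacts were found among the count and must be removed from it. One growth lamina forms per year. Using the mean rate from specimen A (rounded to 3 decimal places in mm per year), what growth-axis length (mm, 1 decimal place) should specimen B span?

119.1 mm

Specimen A: true growth lamina count = 3770 − 17 + 13 = 3766.
A: Mean rate = 155.2 mm / 3766 years ≈ 0.041 mm/year.
For B, 0.041 mm/year × 2904 years = 119.1 mm.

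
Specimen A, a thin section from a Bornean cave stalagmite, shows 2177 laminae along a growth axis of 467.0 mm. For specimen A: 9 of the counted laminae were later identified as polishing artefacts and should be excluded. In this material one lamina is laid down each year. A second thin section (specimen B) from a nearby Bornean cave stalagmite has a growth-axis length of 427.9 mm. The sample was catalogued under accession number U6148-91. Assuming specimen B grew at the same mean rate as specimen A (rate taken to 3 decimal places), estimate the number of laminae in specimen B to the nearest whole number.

1990 laminae

Specimen A: after corrections the count is 2177 − 9 = 2168 laminae.
A: Mean rate = 467.0 mm / 2168 years ≈ 0.215 mm per year.
B spans 427.9 / 0.215 = 1990.23 years ≈ 1990 laminae.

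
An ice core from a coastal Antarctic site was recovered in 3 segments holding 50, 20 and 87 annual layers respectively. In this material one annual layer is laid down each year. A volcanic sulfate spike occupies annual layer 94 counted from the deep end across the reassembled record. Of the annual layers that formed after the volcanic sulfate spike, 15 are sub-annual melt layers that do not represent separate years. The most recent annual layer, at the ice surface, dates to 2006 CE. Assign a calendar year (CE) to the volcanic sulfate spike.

Total annual layers = 50 + 20 + 87 = 157.
The volcanic sulfate spike sits at annual layer 94 from the deep end, so 157 − 94 = 63 annual layers formed after it.
Removing the 15 false annual layers leaves 63 − 15 = 48 true annual layers beyond the volcanic sulfate spike.
The annual layer at the ice surface is 2006 CE, so the volcanic sulfate spike dates to 2006 − 48 = 1958 CE.

1958 CE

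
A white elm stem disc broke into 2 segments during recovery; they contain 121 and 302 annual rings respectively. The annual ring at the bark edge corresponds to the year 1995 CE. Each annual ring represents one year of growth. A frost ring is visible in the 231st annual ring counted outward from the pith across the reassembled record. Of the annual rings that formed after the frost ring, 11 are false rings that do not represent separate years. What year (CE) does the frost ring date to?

Total annual rings = 121 + 302 = 423.
423 − 231 = 192 annual rings lie beyond the frost ring toward the bark edge.
Excluding 11 false annual rings: 192 − 11 = 181.
The annual ring at the bark edge is 1995 CE, so the frost ring dates to 1995 − 181 = 1814 CE.

1814 CE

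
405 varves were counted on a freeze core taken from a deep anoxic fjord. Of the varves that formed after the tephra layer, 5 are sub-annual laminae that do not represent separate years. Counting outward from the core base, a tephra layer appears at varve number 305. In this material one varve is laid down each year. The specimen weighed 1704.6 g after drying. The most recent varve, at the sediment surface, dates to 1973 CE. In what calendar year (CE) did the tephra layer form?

1878 CE

405 − 305 = 100 varves lie beyond the tephra layer toward the sediment surface.
Excluding 5 false varves: 100 − 5 = 95.
The varve at the sediment surface is 1973 CE, so the tephra layer dates to 1973 − 95 = 1878 CE.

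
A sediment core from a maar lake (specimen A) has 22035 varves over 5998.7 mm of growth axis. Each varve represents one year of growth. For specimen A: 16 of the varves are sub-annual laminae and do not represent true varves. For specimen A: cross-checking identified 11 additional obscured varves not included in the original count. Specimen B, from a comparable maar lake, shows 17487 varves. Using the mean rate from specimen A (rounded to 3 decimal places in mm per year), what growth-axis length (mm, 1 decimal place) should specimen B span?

4756.5 mm

Specimen A: adjusted count: 22035 − 16 + 11 = 22030 varves.
A: 5998.7 mm over 22030 years gives 5998.7 / 22030 ≈ 0.272 mm/yr.
For B, 0.272 mm/year × 17487 years = 4756.5 mm.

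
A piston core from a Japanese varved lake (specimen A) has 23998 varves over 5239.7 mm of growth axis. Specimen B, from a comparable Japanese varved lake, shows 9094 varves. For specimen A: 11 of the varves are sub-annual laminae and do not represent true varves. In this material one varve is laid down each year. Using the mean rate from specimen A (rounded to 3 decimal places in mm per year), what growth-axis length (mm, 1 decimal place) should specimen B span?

1982.5 mm

Specimen A: true varve count = 23998 − 11 = 23987.
A: 5239.7 mm over 23987 years gives 5239.7 / 23987 ≈ 0.218 mm/yr.
B's length ≈ 0.218 × 9094 = 1982.5 mm.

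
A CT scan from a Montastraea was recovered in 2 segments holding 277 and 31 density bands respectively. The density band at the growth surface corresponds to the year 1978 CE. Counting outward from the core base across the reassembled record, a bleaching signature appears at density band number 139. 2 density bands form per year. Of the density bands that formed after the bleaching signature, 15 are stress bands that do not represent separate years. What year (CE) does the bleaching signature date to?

Total density bands = 277 + 31 = 308.
308 − 139 = 169 density bands lie beyond the bleaching signature toward the growth surface.
169 − 15 false = 154 true density bands after the bleaching signature.
154 density bands at 2 per year is 154 / 2 = 77 years.
The density band at the growth surface is 1978 CE, so the bleaching signature dates to 1978 − 77 = 1901 CE.

1901 CE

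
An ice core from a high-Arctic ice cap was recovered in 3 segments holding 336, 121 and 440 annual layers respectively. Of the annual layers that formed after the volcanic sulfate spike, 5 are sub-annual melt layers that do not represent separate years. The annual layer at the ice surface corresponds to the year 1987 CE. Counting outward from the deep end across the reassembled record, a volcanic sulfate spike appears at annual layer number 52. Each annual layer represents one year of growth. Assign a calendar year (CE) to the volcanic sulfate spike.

1147 CE

Total annual layers = 336 + 121 + 440 = 897.
897 − 52 = 845 annual layers lie beyond the volcanic sulfate spike toward the ice surface.
Excluding 5 false annual layers: 845 − 5 = 840.
The annual layer at the ice surface is 1987 CE, so the volcanic sulfate spike dates to 1987 − 840 = 1147 CE.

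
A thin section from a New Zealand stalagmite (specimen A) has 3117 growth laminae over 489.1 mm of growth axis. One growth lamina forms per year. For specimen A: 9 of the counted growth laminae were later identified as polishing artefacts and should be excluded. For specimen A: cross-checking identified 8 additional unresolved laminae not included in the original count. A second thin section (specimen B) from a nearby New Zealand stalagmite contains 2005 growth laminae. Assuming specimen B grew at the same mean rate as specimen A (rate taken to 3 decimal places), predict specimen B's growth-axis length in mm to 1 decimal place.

314.8 mm

Specimen A: adjusted count: 3117 − 9 + 8 = 3116 growth laminae.
A: Extension rate ≈ 489.1 / 3116 = 0.157 mm per year.
Length of B = 0.157 × 2005 = 314.8 mm.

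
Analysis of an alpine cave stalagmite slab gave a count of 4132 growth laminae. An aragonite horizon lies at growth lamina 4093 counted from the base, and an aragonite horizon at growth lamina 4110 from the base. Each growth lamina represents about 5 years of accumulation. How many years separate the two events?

4110 − 4093 = 17 growth laminae lie between the two events.
Multiplying by 5 years per growth lamina: 17 × 5 = 85 years.

85 years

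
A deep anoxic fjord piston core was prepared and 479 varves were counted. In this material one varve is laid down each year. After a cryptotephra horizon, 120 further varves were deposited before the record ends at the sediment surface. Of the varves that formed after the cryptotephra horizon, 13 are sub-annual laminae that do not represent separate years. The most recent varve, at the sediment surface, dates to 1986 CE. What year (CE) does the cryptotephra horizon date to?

120 varves post-date the cryptotephra horizon.
120 − 13 false = 107 true varves after the cryptotephra horizon.
The varve at the sediment surface is 1986 CE, so the cryptotephra horizon dates to 1986 − 107 = 1879 CE.

1879 CE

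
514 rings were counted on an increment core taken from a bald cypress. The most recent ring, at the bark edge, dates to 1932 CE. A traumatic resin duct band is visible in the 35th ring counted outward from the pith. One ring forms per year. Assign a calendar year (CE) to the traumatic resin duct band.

514 − 35 = 479 rings lie beyond the traumatic resin duct band toward the bark edge.
1932 − 479 = 1453 CE.

1453 CE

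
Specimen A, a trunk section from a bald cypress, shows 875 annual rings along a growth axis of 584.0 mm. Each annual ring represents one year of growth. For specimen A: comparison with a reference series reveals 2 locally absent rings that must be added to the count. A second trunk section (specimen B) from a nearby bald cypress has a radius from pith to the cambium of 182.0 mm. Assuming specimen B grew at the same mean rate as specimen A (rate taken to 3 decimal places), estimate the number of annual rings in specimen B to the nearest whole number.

273 annual rings

Specimen A: true annual ring count = 875 + 2 = 877.
A: 584.0 mm over 877 years gives 584.0 / 877 ≈ 0.666 mm per year.
B spans 182.0 / 0.666 = 273.27 years ≈ 273 annual rings.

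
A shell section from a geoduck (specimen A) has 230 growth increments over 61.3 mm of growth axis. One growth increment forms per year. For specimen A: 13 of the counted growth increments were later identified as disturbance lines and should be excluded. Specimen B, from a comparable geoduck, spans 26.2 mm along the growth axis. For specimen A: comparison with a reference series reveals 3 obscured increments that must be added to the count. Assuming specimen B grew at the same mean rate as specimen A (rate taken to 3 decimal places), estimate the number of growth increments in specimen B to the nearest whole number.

Specimen A: true growth increment count = 230 − 13 + 3 = 220.
A: Mean rate = 61.3 mm / 220 years ≈ 0.279 mm/year.
Specimen B: 26.2 mm / 0.279 mm per year = 93.91 years ≈ 94 growth increments.

94 growth increments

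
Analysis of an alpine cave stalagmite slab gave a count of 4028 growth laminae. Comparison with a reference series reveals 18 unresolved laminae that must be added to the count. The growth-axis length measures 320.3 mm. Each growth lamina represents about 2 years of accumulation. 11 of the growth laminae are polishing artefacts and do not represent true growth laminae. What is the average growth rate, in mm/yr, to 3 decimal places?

Correcting the raw count gives 4028 − 11 + 18 = 4035 true growth laminae.
4035 growth laminae at 2 years each span 4035 × 2 = 8070 years.
320.3 mm over 8070 years gives 320.3 / 8070 ≈ 0.040 mm/yr.

0.040 mm/yr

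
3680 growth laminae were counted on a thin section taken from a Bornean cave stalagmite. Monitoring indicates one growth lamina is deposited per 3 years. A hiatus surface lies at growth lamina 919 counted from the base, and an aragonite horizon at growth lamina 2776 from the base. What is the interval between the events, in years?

5571 yr

2776 − 919 = 1857 growth laminae lie between the two events.
At 3 years per growth lamina, 1857 × 3 = 5571 years.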